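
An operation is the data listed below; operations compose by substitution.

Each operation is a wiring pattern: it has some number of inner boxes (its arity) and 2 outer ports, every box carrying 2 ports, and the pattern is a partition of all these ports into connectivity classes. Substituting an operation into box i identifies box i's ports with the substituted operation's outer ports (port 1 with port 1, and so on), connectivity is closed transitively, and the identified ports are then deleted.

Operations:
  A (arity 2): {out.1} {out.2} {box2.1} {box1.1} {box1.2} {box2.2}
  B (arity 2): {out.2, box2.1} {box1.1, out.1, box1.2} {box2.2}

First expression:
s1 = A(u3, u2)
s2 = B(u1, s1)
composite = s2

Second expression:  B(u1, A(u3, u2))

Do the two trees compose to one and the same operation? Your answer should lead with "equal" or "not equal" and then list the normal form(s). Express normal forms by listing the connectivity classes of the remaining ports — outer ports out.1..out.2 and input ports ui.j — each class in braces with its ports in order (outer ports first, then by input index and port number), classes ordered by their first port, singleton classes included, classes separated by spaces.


equal: each reduces to {out.1, u1.1, u1.2} {out.2} {u2.1} {u2.2} {u3.1} {u3.2}

The first expression, normalized: {out.1, u1.1, u1.2} {out.2} {u2.1} {u2.2} {u3.1} {u3.2}
The second expression, normalized: {out.1, u1.1, u1.2} {out.2} {u2.1} {u2.2} {u3.1} {u3.2}
One common form — equal.


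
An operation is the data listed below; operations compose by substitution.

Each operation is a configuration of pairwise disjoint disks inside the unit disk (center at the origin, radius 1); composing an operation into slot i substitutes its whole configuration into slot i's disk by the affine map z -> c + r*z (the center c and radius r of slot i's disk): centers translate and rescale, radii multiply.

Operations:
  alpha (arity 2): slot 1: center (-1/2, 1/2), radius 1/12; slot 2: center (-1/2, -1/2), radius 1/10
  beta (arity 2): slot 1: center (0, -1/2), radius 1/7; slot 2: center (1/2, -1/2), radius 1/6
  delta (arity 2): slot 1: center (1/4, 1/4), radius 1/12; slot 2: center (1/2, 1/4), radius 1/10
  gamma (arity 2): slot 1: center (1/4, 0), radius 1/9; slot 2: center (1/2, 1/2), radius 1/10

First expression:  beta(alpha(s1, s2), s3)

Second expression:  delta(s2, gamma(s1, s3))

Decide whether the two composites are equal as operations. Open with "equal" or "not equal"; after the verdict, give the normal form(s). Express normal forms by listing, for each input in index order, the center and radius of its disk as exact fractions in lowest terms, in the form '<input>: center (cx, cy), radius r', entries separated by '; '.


The first expression reduces to s1: center (-1/14, -3/7), radius 1/84; s2: center (-1/14, -4/7), radius 1/70; s3: center (1/2, -1/2), radius 1/6
The second expression reduces to s1: center (21/40, 1/4), radius 1/90; s2: center (1/4, 1/4), radius 1/12; s3: center (11/20, 3/10), radius 1/100
Distinct normal forms: not equal.

not equal; first: s1: center (-1/14, -3/7), radius 1/84; s2: center (-1/14, -4/7), radius 1/70; s3: center (1/2, -1/2), radius 1/6; second: s1: center (21/40, 1/4), radius 1/90; s2: center (1/4, 1/4), radius 1/12; s3: center (11/20, 3/10), radius 1/100


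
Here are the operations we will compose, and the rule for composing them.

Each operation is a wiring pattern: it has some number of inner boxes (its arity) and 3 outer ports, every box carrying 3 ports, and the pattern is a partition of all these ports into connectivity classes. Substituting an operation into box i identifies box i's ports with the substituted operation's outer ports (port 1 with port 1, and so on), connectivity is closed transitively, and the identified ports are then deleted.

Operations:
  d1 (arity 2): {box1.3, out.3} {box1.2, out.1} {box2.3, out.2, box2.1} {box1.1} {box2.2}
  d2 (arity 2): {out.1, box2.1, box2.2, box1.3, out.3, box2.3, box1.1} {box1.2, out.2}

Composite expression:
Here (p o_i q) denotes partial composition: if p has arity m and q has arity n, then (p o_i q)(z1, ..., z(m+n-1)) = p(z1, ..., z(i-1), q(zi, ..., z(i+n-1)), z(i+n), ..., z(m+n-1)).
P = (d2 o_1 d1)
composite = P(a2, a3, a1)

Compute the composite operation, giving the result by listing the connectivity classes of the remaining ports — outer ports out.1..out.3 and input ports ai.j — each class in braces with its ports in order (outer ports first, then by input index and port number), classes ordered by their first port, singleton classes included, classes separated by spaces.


{out.1, out.3, a1.1, a1.2, a1.3, a2.2, a2.3} {out.2, a3.1, a3.3} {a2.1} {a3.2}

Connectivity passes through glued d2-boundaries; trace each wire chain.
stage d1: inputs (a2, a3), connectivity {out.1, a2.2} {out.2, a3.1, a3.3} {out.3, a2.3} {a2.1} {a3.2}, out.j its boundary
stage d2: inputs (a2, a3, a1), connectivity {out.1, out.3, a1.1, a1.2, a1.3, a2.2, a2.3} {out.2, a3.1, a3.3} {a2.1} {a3.2}, out.j its boundary


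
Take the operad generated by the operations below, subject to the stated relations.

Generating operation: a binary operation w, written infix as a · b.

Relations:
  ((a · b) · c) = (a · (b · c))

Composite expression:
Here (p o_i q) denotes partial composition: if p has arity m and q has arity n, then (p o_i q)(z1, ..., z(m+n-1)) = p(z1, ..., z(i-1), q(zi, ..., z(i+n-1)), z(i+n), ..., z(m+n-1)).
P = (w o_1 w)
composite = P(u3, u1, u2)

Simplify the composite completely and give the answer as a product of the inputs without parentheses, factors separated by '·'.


u3 · u1 · u2

Associativity of w dissolves the nesting; only the u-input order survives.
(u3 · u1) unparenthesizes to u3 · u1
((u3 · u1) · u2) unparenthesizes to u3 · u1 · u2


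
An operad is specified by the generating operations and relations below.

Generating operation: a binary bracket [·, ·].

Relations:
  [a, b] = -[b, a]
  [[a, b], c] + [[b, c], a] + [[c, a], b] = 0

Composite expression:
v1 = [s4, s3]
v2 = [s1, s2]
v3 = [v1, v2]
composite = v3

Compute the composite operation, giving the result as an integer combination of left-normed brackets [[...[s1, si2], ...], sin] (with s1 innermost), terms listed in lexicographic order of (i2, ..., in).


[[[s1, s2], s3], s4] - [[[s1, s2], s4], s3]

Left-normed coefficients sit on the s1-initial expansion words.
Composite bracket: [[s4, s3], [s1, s2]]
Expanding via [a, b] = ab - ba: 8 signed words (2^3 = 8).
Keep just the words that open with s1:
  s1s2s3s4 appears with sign +1, giving the term +[[[s1, s2], s3], s4]
  s1s2s4s3 appears with sign -1, giving the term -[[[s1, s2], s4], s3]


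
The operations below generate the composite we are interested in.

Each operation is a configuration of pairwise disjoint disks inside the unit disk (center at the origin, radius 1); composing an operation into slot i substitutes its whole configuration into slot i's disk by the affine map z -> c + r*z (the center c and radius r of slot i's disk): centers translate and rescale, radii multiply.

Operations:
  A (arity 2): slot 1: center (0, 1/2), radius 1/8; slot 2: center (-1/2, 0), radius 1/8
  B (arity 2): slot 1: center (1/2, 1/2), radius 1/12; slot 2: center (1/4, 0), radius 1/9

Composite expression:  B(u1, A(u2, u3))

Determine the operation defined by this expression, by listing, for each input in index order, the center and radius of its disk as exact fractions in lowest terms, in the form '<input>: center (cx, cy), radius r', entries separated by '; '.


u1: center (1/2, 1/2), radius 1/12; u2: center (1/4, 1/18), radius 1/72; u3: center (7/36, 0), radius 1/72

Affine substitution under B: radii multiply and u-centers shift.
tracing u1 down its 1-map path: center (1/2, 1/2), radius 1/12
tracing u2 down its 2-map path: center (1/4, 1/18), radius 1/72
tracing u3 down its 2-map path: center (7/36, 0), radius 1/72


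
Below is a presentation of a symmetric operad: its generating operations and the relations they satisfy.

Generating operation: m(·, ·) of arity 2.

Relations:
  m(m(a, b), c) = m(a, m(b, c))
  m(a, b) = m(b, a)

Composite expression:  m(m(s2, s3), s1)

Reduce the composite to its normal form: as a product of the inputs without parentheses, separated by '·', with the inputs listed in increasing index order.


s1 · s2 · s3

Key point: m commutes, so take the s-inputs in any fixed order.
m(s2, s3) collapses to s2 · s3
m(m(s2, s3), s1) collapses to s2 · s3 · s1
putting the inputs in ascending order: s1 · s2 · s3


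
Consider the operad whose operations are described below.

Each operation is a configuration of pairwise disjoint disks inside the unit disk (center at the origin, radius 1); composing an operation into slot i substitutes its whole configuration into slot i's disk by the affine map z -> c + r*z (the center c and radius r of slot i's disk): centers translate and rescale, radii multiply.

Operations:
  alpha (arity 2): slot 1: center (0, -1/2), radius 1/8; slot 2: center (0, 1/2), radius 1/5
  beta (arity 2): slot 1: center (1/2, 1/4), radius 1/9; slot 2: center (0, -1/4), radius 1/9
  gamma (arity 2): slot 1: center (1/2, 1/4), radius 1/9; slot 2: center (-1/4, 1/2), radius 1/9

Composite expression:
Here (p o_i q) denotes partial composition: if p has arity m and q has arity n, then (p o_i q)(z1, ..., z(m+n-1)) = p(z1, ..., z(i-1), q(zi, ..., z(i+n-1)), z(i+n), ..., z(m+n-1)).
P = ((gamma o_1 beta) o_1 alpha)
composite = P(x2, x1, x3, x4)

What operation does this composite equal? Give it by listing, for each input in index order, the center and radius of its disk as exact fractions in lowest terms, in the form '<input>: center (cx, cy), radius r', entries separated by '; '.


x1: center (5/9, 23/81), radius 1/405; x2: center (5/9, 22/81), radius 1/648; x3: center (1/2, 2/9), radius 1/81; x4: center (-1/4, 1/2), radius 1/9


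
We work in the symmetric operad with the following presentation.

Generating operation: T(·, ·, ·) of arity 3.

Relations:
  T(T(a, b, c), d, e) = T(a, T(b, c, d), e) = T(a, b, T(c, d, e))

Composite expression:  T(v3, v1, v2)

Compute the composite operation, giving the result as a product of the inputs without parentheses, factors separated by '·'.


v3 · v1 · v2

Associativity of T dissolves the nesting; only the v-input order survives.
T(v3, v1, v2) unparenthesizes to v3 · v1 · v2


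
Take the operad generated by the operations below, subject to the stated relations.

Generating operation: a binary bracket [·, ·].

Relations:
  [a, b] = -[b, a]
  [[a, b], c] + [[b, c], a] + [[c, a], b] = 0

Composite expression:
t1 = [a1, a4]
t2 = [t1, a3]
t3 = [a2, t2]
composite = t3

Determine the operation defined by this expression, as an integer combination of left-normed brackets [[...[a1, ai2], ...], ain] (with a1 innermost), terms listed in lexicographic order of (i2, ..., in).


In the tensor algebra, words opening a1 carry the a1-anchored form.
Composite bracket: [a2, [[a1, a4], a3]]
The bracket unfolds into 8 signed words via [a, b] = ab - ba (2^3 = 8).
Words beginning with a1 determine it all:
  a1a4a3a2 (sign -1) contributes -[[[a1, a4], a3], a2]

-[[[a1, a4], a3], a2]


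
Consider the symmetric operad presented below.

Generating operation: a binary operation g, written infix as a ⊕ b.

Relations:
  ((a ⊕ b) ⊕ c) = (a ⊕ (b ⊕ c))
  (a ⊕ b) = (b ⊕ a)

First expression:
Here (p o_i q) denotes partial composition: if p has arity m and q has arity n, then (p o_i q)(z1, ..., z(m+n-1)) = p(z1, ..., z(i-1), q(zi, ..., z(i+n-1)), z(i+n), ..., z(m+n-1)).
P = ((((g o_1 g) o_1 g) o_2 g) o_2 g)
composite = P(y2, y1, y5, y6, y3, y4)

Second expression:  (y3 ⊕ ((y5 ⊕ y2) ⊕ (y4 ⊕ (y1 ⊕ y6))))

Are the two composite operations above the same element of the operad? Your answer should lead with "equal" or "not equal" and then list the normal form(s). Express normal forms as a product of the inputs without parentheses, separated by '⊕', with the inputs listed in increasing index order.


Reducing the first expression gives y1 ⊕ y2 ⊕ y3 ⊕ y4 ⊕ y5 ⊕ y6
Reducing the second expression gives y1 ⊕ y2 ⊕ y3 ⊕ y4 ⊕ y5 ⊕ y6
One common form — equal.

equal: each reduces to y1 ⊕ y2 ⊕ y3 ⊕ y4 ⊕ y5 ⊕ y6


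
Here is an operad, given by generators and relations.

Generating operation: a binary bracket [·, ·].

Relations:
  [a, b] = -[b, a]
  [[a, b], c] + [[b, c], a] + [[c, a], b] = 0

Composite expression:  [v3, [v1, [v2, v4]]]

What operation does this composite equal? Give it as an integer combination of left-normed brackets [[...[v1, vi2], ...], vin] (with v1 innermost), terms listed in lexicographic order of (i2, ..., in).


-[[[v1, v2], v4], v3] + [[[v1, v4], v2], v3]

Skip Jacobi rewriting: expand, keep v1-initial words, read off terms.
Composite bracket: [v3, [v1, [v2, v4]]]
Under [a, b] = ab - ba we get 8 signed associative words (2^3 = 8).
Words beginning with v1 determine it all:
  sign of v1v2v4v3 is -1, so it contributes -[[[v1, v2], v4], v3]
  sign of v1v4v2v3 is +1, so it contributes +[[[v1, v4], v2], v3]


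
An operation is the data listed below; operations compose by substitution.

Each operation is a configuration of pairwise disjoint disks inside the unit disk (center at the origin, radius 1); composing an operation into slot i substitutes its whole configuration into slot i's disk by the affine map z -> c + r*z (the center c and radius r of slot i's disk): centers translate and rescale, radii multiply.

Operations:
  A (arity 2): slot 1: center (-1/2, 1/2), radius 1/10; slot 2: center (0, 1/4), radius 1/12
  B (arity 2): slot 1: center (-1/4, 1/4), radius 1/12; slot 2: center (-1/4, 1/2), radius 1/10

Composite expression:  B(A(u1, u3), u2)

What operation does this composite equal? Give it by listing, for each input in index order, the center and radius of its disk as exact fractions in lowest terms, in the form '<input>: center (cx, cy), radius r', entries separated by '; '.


Follow each u-input down from B: c' goes to c + r*c', radius to r*r'.
for u1, the 2-step affine chain lands on center (-7/24, 7/24), radius 1/120
for u3, the 2-step affine chain lands on center (-1/4, 13/48), radius 1/144
for u2, the 1-step affine chain lands on center (-1/4, 1/2), radius 1/10

u1: center (-7/24, 7/24), radius 1/120; u2: center (-1/4, 1/2), radius 1/10; u3: center (-1/4, 13/48), radius 1/144


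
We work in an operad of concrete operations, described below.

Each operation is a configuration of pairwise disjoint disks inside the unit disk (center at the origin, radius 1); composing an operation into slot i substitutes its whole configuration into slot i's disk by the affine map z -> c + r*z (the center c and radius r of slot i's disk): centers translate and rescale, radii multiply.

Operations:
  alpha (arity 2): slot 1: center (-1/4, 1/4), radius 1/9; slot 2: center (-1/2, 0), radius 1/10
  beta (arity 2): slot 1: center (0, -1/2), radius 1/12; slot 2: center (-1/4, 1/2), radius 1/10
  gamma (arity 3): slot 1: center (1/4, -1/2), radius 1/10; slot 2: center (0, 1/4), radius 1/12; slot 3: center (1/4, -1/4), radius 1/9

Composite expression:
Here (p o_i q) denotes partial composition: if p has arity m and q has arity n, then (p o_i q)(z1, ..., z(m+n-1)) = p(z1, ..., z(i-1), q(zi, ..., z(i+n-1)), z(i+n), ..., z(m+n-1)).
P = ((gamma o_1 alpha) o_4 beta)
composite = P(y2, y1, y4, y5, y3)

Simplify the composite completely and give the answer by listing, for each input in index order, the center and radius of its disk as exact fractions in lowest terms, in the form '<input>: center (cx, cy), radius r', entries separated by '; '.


y1: center (1/5, -1/2), radius 1/100; y2: center (9/40, -19/40), radius 1/90; y3: center (2/9, -7/36), radius 1/90; y4: center (0, 1/4), radius 1/12; y5: center (1/4, -11/36), radius 1/108

Below gamma, radii multiply path by path; the y-disk centers shift.
y2: after 2 affine steps, its disk has center (9/40, -19/40), radius 1/90
y1: after 2 affine steps, its disk has center (1/5, -1/2), radius 1/100
y4: after 1 affine step, its disk has center (0, 1/4), radius 1/12
y5: after 2 affine steps, its disk has center (1/4, -11/36), radius 1/108
y3: after 2 affine steps, its disk has center (2/9, -7/36), radius 1/90


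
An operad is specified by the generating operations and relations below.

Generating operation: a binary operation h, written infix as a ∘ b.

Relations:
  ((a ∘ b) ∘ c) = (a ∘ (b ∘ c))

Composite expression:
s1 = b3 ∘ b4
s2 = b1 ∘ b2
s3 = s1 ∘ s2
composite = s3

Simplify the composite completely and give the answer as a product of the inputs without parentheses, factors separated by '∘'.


All parenthesizations of h agree; list the b-inputs left to right.
(b3 ∘ b4) spells out as b3 ∘ b4
(b1 ∘ b2) spells out as b1 ∘ b2
((b3 ∘ b4) ∘ (b1 ∘ b2)) spells out as b3 ∘ b4 ∘ b1 ∘ b2

b3 ∘ b4 ∘ b1 ∘ b2


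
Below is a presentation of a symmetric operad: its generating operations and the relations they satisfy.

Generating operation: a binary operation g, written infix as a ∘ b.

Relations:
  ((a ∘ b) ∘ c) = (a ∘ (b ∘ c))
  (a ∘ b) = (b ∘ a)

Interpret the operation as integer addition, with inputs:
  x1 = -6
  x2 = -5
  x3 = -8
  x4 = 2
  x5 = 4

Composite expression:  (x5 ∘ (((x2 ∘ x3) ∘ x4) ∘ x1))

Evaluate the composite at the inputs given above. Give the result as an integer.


(x2 ∘ x3) = -13
((x2 ∘ x3) ∘ x4) = -11
(((x2 ∘ x3) ∘ x4) ∘ x1) = -17
(x5 ∘ (((x2 ∘ x3) ∘ x4) ∘ x1)) = -13

-13


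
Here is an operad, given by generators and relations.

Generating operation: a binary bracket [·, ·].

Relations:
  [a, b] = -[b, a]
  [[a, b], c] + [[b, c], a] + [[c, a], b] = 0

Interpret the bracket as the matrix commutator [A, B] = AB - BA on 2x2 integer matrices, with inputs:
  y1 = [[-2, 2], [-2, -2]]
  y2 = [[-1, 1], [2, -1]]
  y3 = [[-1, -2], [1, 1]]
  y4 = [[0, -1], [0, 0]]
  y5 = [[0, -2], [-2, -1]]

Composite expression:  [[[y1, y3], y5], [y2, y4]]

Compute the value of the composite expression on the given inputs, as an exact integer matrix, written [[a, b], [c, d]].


[[0, -16], [-16, 0]]


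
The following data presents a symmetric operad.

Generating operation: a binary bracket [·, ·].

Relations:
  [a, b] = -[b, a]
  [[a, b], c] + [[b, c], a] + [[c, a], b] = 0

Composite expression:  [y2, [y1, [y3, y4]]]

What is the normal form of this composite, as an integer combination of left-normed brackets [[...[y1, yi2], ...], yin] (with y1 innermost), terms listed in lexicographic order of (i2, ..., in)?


-[[[y1, y3], y4], y2] + [[[y1, y4], y3], y2]

In the tensor algebra, words opening y1 carry the y1-anchored form.
Composite bracket: [y2, [y1, [y3, y4]]]
Expanding via [a, b] = ab - ba: 8 signed words (2^3 = 8).
Words beginning with y1 determine it all:
  from y1y3y4y2, sign -1: term -[[[y1, y3], y4], y2]
  from y1y4y3y2, sign +1: term +[[[y1, y4], y3], y2]


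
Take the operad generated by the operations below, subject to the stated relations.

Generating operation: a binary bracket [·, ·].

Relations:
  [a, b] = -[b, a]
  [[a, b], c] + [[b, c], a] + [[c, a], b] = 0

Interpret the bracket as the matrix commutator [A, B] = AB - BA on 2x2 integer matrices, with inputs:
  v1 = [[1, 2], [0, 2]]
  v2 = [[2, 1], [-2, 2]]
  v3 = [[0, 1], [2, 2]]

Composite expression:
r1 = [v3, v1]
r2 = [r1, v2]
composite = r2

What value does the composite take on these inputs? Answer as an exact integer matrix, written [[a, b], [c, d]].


[[8, -8], [-16, -8]]

[v3, v1] = [[-4, -3], [-2, 4]]
[[v3, v1], v2] = [[8, -8], [-16, -8]]


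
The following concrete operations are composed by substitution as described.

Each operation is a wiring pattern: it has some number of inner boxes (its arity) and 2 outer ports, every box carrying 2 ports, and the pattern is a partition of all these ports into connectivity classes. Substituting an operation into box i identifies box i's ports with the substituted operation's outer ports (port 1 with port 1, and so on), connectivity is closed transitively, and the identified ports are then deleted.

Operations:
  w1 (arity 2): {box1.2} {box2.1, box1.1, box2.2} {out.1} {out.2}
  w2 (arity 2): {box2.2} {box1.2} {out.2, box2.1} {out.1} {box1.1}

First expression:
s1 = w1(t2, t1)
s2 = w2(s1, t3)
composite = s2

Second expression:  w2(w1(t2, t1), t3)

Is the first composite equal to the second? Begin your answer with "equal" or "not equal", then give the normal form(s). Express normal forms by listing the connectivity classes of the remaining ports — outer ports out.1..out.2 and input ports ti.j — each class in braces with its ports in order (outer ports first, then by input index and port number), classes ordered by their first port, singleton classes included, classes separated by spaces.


The first composite normalizes to {out.1} {out.2, t3.1} {t1.1, t1.2, t2.1} {t2.2} {t3.2}
The second composite normalizes to {out.1} {out.2, t3.1} {t1.1, t1.2, t2.1} {t2.2} {t3.2}
Both agree, so they are equal.

equal; the common form is {out.1} {out.2, t3.1} {t1.1, t1.2, t2.1} {t2.2} {t3.2}


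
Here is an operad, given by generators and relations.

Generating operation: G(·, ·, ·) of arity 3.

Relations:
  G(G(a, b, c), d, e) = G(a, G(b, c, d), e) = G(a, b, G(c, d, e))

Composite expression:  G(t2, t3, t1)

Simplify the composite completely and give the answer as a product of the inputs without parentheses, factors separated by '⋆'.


Under associativity of G, the answer is the t's in reading order.
G(t2, t3, t1) collapses to t2 ⋆ t3 ⋆ t1

t2 ⋆ t3 ⋆ t1


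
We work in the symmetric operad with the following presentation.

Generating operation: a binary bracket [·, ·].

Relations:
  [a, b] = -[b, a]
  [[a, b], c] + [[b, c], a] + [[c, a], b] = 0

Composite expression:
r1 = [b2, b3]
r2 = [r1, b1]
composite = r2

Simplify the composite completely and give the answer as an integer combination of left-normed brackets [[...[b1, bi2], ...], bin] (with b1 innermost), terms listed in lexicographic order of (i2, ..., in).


-[[b1, b2], b3] + [[b1, b3], b2]

Expand each bracket as ab - ba; the b1-initial words give the coefficients.
Composite bracket: [[b2, b3], b1]
Full expansion: 4 signed words from ab - ba (2^2 = 4).
The b1-initial words carry the normal form:
  sign of b1b2b3 is -1, so it contributes -[[b1, b2], b3]
  sign of b1b3b2 is +1, so it contributes +[[b1, b3], b2]


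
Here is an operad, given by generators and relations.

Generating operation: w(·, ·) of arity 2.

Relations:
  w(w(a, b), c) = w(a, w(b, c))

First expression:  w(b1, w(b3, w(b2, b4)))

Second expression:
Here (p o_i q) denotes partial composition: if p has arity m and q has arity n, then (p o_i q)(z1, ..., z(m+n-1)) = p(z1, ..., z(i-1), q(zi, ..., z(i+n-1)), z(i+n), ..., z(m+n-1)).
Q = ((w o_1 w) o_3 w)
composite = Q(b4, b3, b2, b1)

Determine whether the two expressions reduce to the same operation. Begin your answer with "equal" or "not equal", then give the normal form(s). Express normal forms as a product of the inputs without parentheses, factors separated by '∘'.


not equal; first: b1 ∘ b3 ∘ b2 ∘ b4; second: b4 ∘ b3 ∘ b2 ∘ b1

Normal form of the first expression: b1 ∘ b3 ∘ b2 ∘ b4
Normal form of the second expression: b4 ∘ b3 ∘ b2 ∘ b1
Distinct normal forms: not equal.


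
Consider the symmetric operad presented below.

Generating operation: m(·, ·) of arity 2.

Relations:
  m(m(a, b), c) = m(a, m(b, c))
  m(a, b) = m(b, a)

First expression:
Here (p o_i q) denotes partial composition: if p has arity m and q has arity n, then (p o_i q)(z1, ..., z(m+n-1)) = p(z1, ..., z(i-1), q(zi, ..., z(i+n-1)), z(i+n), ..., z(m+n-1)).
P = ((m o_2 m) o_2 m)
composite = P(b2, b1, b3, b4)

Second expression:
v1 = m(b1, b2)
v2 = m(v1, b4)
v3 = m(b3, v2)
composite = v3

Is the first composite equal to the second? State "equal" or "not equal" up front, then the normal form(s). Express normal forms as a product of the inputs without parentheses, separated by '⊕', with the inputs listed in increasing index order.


equal; both compose to b1 ⊕ b2 ⊕ b3 ⊕ b4


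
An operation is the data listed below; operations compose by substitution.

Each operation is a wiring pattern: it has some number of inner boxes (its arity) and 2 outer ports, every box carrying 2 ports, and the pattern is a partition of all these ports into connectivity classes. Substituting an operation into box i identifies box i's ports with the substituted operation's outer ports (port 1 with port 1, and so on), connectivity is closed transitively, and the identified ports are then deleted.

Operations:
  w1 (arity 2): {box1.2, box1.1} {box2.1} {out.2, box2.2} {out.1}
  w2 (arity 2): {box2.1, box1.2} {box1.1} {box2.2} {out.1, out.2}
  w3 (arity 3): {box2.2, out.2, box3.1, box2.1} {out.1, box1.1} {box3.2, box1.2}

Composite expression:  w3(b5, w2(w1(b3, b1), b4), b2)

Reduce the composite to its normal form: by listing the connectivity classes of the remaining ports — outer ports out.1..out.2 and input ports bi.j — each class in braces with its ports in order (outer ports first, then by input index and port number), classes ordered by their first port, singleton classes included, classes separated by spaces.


{out.1, b5.1} {out.2, b2.1} {b1.1} {b1.2, b4.1} {b2.2, b5.2} {b3.1, b3.2} {b4.2}

Reachability decides: close wires over w3-identified ports.
w1 over (b3, b1) gives {out.1} {out.2, b1.2} {b1.1} {b3.1, b3.2}, out.j being that stage's outer ports
w2 over (b3, b1, b4) gives {out.1, out.2} {b1.1} {b1.2, b4.1} {b3.1, b3.2} {b4.2}, out.j being that stage's outer ports
w3 over (b5, b3, b1, b4, b2) gives {out.1, b5.1} {out.2, b2.1} {b1.1} {b1.2, b4.1} {b2.2, b5.2} {b3.1, b3.2} {b4.2}, out.j being that stage's outer ports


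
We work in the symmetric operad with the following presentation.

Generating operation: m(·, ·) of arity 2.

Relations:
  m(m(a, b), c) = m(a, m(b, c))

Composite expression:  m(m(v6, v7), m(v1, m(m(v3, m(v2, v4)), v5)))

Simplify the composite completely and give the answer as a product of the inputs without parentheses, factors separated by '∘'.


v6 ∘ v7 ∘ v1 ∘ v3 ∘ v2 ∘ v4 ∘ v5


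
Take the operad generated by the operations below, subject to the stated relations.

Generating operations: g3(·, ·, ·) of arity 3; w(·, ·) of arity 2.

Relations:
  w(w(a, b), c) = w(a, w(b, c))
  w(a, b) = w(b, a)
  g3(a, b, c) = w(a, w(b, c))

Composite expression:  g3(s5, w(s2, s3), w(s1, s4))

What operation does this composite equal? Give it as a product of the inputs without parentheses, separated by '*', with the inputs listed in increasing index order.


s1 * s2 * s3 * s4 * s5

Both nesting and order wash out for g3; what remains is which s's occur.
w(s2, s3) reduces to s2 * s3
w(s1, s4) reduces to s1 * s4
g3(s5, w(s2, s3), w(s1, s4)) reduces to s5 * s2 * s3 * s1 * s4
reordering the factors by index: s1 * s2 * s3 * s4 * s5


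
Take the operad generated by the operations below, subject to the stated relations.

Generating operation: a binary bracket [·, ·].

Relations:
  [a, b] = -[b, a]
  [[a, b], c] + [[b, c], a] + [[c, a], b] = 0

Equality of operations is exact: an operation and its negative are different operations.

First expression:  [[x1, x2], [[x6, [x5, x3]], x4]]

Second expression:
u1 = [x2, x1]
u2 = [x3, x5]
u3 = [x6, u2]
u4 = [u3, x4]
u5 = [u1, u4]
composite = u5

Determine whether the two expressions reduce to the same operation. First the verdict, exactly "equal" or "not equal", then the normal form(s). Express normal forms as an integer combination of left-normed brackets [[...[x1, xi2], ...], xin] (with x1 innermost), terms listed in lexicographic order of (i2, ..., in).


equal — both sides give [[[[[x1, x2], x3], x5], x6], x4] - [[[[[x1, x2], x4], x3], x5], x6] + [[[[[x1, x2], x4], x5], x3], x6] + [[[[[x1, x2], x4], x6], x3], x5] - [[[[[x1, x2], x4], x6], x5], x3] - [[[[[x1, x2], x5], x3], x6], x4] - [[[[[x1, x2], x6], x3], x5], x4] + [[[[[x1, x2], x6], x5], x3], x4]


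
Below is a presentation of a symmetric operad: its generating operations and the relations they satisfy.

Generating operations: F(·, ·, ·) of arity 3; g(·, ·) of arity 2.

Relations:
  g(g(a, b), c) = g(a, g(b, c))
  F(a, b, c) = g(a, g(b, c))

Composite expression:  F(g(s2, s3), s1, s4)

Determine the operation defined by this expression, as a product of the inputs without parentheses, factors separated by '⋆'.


s2 ⋆ s3 ⋆ s1 ⋆ s4


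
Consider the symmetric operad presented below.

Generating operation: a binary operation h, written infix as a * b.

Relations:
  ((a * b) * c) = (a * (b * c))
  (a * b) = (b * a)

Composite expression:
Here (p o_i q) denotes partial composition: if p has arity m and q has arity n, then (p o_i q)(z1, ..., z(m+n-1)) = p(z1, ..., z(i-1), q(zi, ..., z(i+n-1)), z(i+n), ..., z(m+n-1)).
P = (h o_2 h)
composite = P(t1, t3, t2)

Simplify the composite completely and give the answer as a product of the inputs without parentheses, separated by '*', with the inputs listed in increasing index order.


t1 * t2 * t3

Shape and order are irrelevant to h; the t-input set decides.
(t3 * t2) linearizes to t3 * t2
(t1 * (t3 * t2)) linearizes to t1 * t3 * t2
putting the inputs in ascending order: t1 * t2 * t3


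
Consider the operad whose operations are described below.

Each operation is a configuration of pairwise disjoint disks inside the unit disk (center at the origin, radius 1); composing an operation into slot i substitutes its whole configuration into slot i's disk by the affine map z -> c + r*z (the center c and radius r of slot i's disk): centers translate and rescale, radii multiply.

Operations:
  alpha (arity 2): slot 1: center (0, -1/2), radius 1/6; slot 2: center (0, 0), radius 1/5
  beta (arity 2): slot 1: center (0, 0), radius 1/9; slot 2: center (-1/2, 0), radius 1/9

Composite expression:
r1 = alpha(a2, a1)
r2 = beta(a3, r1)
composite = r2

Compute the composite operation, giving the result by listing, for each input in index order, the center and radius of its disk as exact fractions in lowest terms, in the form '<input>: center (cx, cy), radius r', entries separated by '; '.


a1: center (-1/2, 0), radius 1/45; a2: center (-1/2, -1/18), radius 1/54; a3: center (0, 0), radius 1/9


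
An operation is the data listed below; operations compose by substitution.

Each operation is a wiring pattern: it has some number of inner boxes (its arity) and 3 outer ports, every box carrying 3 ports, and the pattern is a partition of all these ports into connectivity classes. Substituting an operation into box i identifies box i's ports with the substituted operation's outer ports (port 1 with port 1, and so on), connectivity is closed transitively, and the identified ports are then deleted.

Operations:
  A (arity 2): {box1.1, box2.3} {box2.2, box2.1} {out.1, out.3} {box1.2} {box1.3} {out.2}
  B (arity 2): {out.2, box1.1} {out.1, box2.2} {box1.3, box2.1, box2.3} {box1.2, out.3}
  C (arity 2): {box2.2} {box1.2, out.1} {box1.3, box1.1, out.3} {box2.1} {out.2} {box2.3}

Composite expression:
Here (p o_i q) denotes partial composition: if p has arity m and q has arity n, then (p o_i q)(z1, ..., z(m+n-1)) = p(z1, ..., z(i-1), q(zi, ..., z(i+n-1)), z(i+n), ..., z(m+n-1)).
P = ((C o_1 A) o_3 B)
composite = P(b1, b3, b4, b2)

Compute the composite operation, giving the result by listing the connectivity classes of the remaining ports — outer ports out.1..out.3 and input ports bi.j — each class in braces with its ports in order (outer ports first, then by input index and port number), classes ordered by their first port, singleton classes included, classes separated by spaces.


{out.1} {out.2} {out.3} {b1.1, b3.3} {b1.2} {b1.3} {b2.1, b2.3, b4.3} {b2.2} {b3.1, b3.2} {b4.1} {b4.2}

Reachability decides: close wires over C-identified ports.
after A, the pattern on (b1, b3) reads {out.1, out.3} {out.2} {b1.1, b3.3} {b1.2} {b1.3} {b3.1, b3.2} (out.j = its outer ports)
after B, the pattern on (b4, b2) reads {out.1, b2.2} {out.2, b4.1} {out.3, b4.2} {b2.1, b2.3, b4.3} (out.j = its outer ports)
after C, the pattern on (b1, b3, b4, b2) reads {out.1} {out.2} {out.3} {b1.1, b3.3} {b1.2} {b1.3} {b2.1, b2.3, b4.3} {b2.2} {b3.1, b3.2} {b4.1} {b4.2} (out.j = its outer ports)


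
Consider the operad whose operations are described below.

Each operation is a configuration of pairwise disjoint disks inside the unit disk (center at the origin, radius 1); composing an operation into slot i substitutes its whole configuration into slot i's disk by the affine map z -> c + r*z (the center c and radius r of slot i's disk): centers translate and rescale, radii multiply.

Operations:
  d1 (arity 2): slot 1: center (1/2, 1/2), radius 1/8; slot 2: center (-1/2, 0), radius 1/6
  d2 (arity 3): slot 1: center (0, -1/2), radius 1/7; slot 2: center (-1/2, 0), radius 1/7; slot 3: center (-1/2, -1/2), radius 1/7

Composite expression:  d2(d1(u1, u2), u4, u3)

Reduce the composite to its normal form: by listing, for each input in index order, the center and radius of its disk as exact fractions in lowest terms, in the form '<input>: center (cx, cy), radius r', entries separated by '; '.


u1: center (1/14, -3/7), radius 1/56; u2: center (-1/14, -1/2), radius 1/42; u3: center (-1/2, -1/2), radius 1/7; u4: center (-1/2, 0), radius 1/7

Affine substitution under d2: radii multiply and u-centers shift.
input u1: composing its 2 substitution steps yields center (1/14, -3/7), radius 1/56
input u2: composing its 2 substitution steps yields center (-1/14, -1/2), radius 1/42
input u4: composing its 1 substitution step yields center (-1/2, 0), radius 1/7
input u3: composing its 1 substitution step yields center (-1/2, -1/2), radius 1/7


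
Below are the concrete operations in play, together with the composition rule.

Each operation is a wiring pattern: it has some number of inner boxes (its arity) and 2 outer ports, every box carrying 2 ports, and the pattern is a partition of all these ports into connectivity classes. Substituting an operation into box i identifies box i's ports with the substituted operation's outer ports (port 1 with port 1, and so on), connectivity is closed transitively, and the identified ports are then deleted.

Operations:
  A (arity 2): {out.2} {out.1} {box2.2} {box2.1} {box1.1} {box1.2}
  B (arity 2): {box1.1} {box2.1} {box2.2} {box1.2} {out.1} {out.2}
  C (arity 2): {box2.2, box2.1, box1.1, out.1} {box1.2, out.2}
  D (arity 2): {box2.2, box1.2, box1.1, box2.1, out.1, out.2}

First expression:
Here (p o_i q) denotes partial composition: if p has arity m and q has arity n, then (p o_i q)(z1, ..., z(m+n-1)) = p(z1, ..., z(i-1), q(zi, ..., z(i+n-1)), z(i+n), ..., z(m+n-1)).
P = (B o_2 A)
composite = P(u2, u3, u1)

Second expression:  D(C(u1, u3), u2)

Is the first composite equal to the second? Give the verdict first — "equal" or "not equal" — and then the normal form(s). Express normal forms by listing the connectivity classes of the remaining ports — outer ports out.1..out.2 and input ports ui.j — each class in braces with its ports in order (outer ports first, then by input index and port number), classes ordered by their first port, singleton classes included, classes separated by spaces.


not equal: they reduce to {out.1} {out.2} {u1.1} {u1.2} {u2.1} {u2.2} {u3.1} {u3.2} and {out.1, out.2, u1.1, u1.2, u2.1, u2.2, u3.1, u3.2}

The first composite normalizes to {out.1} {out.2} {u1.1} {u1.2} {u2.1} {u2.2} {u3.1} {u3.2}
The second composite normalizes to {out.1, out.2, u1.1, u1.2, u2.1, u2.2, u3.1, u3.2}
No match — not equal.


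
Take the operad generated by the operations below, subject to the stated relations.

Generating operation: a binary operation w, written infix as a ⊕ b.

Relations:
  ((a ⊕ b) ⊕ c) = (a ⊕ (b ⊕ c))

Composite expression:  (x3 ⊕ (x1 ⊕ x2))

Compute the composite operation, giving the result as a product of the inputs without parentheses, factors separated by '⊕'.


x3 ⊕ x1 ⊕ x2

Every regrouping of w is equal, so read the x-inputs in written order.
(x1 ⊕ x2) collapses to x1 ⊕ x2
(x3 ⊕ (x1 ⊕ x2)) collapses to x3 ⊕ x1 ⊕ x2


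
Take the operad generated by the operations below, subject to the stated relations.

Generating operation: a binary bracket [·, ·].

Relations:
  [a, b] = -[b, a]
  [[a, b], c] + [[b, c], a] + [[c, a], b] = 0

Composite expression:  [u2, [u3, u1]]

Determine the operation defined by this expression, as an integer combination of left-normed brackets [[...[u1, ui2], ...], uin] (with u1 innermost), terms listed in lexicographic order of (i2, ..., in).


[[u1, u3], u2]

In the tensor algebra, words opening u1 carry the u1-anchored form.
Composite bracket: [u2, [u3, u1]]
Each bracket splits as ab - ba, giving 4 signed words (2^2 = 4).
Keep just the words that open with u1:
  the word u1u3u2 carries sign +1 and contributes +[[u1, u3], u2]


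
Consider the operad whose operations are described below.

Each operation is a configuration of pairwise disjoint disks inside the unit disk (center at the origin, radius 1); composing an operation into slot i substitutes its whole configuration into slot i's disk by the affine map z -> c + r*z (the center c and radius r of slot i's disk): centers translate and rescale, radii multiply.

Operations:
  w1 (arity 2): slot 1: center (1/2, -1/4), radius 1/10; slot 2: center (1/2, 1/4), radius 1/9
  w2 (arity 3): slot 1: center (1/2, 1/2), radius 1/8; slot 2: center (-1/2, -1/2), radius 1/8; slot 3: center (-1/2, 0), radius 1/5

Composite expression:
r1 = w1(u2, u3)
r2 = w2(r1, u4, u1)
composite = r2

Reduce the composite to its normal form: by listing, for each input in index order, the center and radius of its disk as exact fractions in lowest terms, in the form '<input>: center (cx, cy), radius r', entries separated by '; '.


Below w2, radii multiply path by path; the u-disk centers shift.
for u2, the 2-step affine chain lands on center (9/16, 15/32), radius 1/80
for u3, the 2-step affine chain lands on center (9/16, 17/32), radius 1/72
for u4, the 1-step affine chain lands on center (-1/2, -1/2), radius 1/8
for u1, the 1-step affine chain lands on center (-1/2, 0), radius 1/5

u1: center (-1/2, 0), radius 1/5; u2: center (9/16, 15/32), radius 1/80; u3: center (9/16, 17/32), radius 1/72; u4: center (-1/2, -1/2), radius 1/8


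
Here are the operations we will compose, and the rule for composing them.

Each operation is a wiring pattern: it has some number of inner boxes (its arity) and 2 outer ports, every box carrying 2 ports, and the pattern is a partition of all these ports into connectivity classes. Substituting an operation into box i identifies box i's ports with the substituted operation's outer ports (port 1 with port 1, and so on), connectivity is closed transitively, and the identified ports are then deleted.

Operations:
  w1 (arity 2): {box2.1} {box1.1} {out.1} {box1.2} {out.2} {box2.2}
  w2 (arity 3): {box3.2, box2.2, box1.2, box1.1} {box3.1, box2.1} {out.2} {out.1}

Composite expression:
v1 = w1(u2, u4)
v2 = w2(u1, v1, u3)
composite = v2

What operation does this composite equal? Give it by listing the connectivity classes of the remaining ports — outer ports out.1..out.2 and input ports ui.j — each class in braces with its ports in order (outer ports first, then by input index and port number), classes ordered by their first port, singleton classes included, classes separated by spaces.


{out.1} {out.2} {u1.1, u1.2, u3.2} {u2.1} {u2.2} {u3.1} {u4.1} {u4.2}


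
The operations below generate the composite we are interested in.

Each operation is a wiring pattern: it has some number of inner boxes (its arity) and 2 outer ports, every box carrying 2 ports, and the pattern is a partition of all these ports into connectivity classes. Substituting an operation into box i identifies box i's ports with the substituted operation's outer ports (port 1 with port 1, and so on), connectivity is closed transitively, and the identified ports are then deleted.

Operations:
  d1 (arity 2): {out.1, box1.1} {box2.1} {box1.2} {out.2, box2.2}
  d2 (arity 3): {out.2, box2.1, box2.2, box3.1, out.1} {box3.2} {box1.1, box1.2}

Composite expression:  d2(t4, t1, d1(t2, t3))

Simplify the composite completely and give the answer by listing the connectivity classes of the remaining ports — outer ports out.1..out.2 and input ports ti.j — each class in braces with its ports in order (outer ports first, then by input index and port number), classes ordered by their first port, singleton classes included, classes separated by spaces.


Connectivity passes through glued d2-boundaries; trace each wire chain.
composing d1 on (t2, t3), with out.j its own outer ports: {out.1, t2.1} {out.2, t3.2} {t2.2} {t3.1}
composing d2 on (t4, t1, t2, t3), with out.j its own outer ports: {out.1, out.2, t1.1, t1.2, t2.1} {t2.2} {t3.1} {t3.2} {t4.1, t4.2}

{out.1, out.2, t1.1, t1.2, t2.1} {t2.2} {t3.1} {t3.2} {t4.1, t4.2}
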